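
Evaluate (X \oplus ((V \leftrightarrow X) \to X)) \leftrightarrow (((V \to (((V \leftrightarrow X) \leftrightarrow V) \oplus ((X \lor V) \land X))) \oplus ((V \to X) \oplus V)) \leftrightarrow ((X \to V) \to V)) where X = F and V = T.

V \leftrightarrow X = T \leftrightarrow F = F
(V \leftrightarrow X) \to X = F \to F = T
X \oplus ((V \leftrightarrow X) \to X) = F \oplus T = T
V \leftrightarrow X = T \leftrightarrow F = F
(V \leftrightarrow X) \leftrightarrow V = F \leftrightarrow T = F
X \lor V = F \lor T = T
(X \lor V) \land X = T \land F = F
((V \leftrightarrow X) \leftrightarrow V) \oplus ((X \lor V) \land X) = F \oplus F = F
V \to (((V \leftrightarrow X) \leftrightarrow V) \oplus ((X \lor V) \land X)) = T \to F = F
V \to X = T \to F = F
(V \to X) \oplus V = F \oplus T = T
(V \to (((V \leftrightarrow X) \leftrightarrow V) \oplus ((X \lor V) \land X))) \oplus ((V \to X) \oplus V) = F \oplus T = T
X \to V = F \to T = T
(X \to V) \to V = T \to T = T
((V \to (((V \leftrightarrow X) \leftrightarrow V) \oplus ((X \lor V) \land X))) \oplus ((V \to X) \oplus V)) \leftrightarrow ((X \to V) \to V) = T \leftrightarrow T = T
(X \oplus ((V \leftrightarrow X) \to X)) \leftrightarrow (((V \to (((V \leftrightarrow X) \leftrightarrow V) \oplus ((X \lor V) \land X))) \oplus ((V \to X) \oplus V)) \leftrightarrow ((X \to V) \to V)) = T \leftrightarrow T = T

T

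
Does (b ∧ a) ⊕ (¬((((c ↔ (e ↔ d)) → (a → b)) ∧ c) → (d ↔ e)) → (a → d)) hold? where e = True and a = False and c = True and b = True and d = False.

True

b ∧ a = True ∧ False = False
e ↔ d = True ↔ False = False
c ↔ (e ↔ d) = True ↔ False = False
a → b = False → True = True
(c ↔ (e ↔ d)) → (a → b) = False → True = True
((c ↔ (e ↔ d)) → (a → b)) ∧ c = True ∧ True = True
d ↔ e = False ↔ True = False
(((c ↔ (e ↔ d)) → (a → b)) ∧ c) → (d ↔ e) = True → False = False
¬((((c ↔ (e ↔ d)) → (a → b)) ∧ c) → (d ↔ e)) = ¬False = True
a → d = False → False = True
¬((((c ↔ (e ↔ d)) → (a → b)) ∧ c) → (d ↔ e)) → (a → d) = True → True = True
(b ∧ a) ⊕ (¬((((c ↔ (e ↔ d)) → (a → b)) ∧ c) → (d ↔ e)) → (a → d)) = False ⊕ True = True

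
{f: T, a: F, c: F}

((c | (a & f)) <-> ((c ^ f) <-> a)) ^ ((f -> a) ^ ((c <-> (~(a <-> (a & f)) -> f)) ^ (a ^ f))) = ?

F

Substituting f=T, a=F, c=F:
a & f = F & T = F
c | (a & f) = F | F = F
c ^ f = F ^ T = T
(c ^ f) <-> a = T <-> F = F
(c | (a & f)) <-> ((c ^ f) <-> a) = F <-> F = T
f -> a = T -> F = F
a & f = F & T = F
a <-> (a & f) = F <-> F = T
~(a <-> (a & f)) = ~T = F
~(a <-> (a & f)) -> f = F -> T = T
c <-> (~(a <-> (a & f)) -> f) = F <-> T = F
a ^ f = F ^ T = T
(c <-> (~(a <-> (a & f)) -> f)) ^ (a ^ f) = F ^ T = T
(f -> a) ^ ((c <-> (~(a <-> (a & f)) -> f)) ^ (a ^ f)) = F ^ T = T
((c | (a & f)) <-> ((c ^ f) <-> a)) ^ ((f -> a) ^ ((c <-> (~(a <-> (a & f)) -> f)) ^ (a ^ f))) = T ^ T = F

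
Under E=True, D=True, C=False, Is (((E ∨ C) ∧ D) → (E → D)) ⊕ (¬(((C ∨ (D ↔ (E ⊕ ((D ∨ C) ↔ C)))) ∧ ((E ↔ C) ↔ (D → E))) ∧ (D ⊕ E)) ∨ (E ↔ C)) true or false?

E ∨ C = True ∨ False = True
(E ∨ C) ∧ D = True ∧ True = True
E → D = True → True = True
((E ∨ C) ∧ D) → (E → D) = True → True = True
D ∨ C = True ∨ False = True
(D ∨ C) ↔ C = True ↔ False = False
E ⊕ ((D ∨ C) ↔ C) = True ⊕ False = True
D ↔ (E ⊕ ((D ∨ C) ↔ C)) = True ↔ True = True
C ∨ (D ↔ (E ⊕ ((D ∨ C) ↔ C))) = False ∨ True = True
E ↔ C = True ↔ False = False
D → E = True → True = True
(E ↔ C) ↔ (D → E) = False ↔ True = False
(C ∨ (D ↔ (E ⊕ ((D ∨ C) ↔ C)))) ∧ ((E ↔ C) ↔ (D → E)) = True ∧ False = False
D ⊕ E = True ⊕ True = False
((C ∨ (D ↔ (E ⊕ ((D ∨ C) ↔ C)))) ∧ ((E ↔ C) ↔ (D → E))) ∧ (D ⊕ E) = False ∧ False = False
¬(((C ∨ (D ↔ (E ⊕ ((D ∨ C) ↔ C)))) ∧ ((E ↔ C) ↔ (D → E))) ∧ (D ⊕ E)) = ¬False = True
E ↔ C = True ↔ False = False
¬(((C ∨ (D ↔ (E ⊕ ((D ∨ C) ↔ C)))) ∧ ((E ↔ C) ↔ (D → E))) ∧ (D ⊕ E)) ∨ (E ↔ C) = True ∨ False = True
(((E ∨ C) ∧ D) → (E → D)) ⊕ (¬(((C ∨ (D ↔ (E ⊕ ((D ∨ C) ↔ C)))) ∧ ((E ↔ C) ↔ (D → E))) ∧ (D ⊕ E)) ∨ (E ↔ C)) = True ⊕ True = False

False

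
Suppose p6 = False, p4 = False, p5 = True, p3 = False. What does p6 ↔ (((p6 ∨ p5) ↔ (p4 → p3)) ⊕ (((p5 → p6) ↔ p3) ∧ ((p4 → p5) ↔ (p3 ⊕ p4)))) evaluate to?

False

p6 ∨ p5 = False ∨ True = True
p4 → p3 = False → False = True
(p6 ∨ p5) ↔ (p4 → p3) = True ↔ True = True
p5 → p6 = True → False = False
(p5 → p6) ↔ p3 = False ↔ False = True
p4 → p5 = False → True = True
p3 ⊕ p4 = False ⊕ False = False
(p4 → p5) ↔ (p3 ⊕ p4) = True ↔ False = False
((p5 → p6) ↔ p3) ∧ ((p4 → p5) ↔ (p3 ⊕ p4)) = True ∧ False = False
((p6 ∨ p5) ↔ (p4 → p3)) ⊕ (((p5 → p6) ↔ p3) ∧ ((p4 → p5) ↔ (p3 ⊕ p4))) = True ⊕ False = True
p6 ↔ (((p6 ∨ p5) ↔ (p4 → p3)) ⊕ (((p5 → p6) ↔ p3) ∧ ((p4 → p5) ↔ (p3 ⊕ p4)))) = False ↔ True = False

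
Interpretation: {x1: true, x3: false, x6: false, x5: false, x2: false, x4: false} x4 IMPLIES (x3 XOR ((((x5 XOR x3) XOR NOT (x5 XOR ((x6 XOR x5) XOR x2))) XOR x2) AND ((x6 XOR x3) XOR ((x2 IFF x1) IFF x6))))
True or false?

true

x5 XOR x3 = false XOR false = false
x6 XOR x5 = false XOR false = false
(x6 XOR x5) XOR x2 = false XOR false = false
x5 XOR ((x6 XOR x5) XOR x2) = false XOR false = false
NOT (x5 XOR ((x6 XOR x5) XOR x2)) = NOT false = true
(x5 XOR x3) XOR NOT (x5 XOR ((x6 XOR x5) XOR x2)) = false XOR true = true
((x5 XOR x3) XOR NOT (x5 XOR ((x6 XOR x5) XOR x2))) XOR x2 = true XOR false = true
x6 XOR x3 = false XOR false = false
x2 IFF x1 = false IFF true = false
(x2 IFF x1) IFF x6 = false IFF false = true
(x6 XOR x3) XOR ((x2 IFF x1) IFF x6) = false XOR true = true
(((x5 XOR x3) XOR NOT (x5 XOR ((x6 XOR x5) XOR x2))) XOR x2) AND ((x6 XOR x3) XOR ((x2 IFF x1) IFF x6)) = true AND true = true
x3 XOR ((((x5 XOR x3) XOR NOT (x5 XOR ((x6 XOR x5) XOR x2))) XOR x2) AND ((x6 XOR x3) XOR ((x2 IFF x1) IFF x6))) = false XOR true = true
x4 IMPLIES (x3 XOR ((((x5 XOR x3) XOR NOT (x5 XOR ((x6 XOR x5) XOR x2))) XOR x2) AND ((x6 XOR x3) XOR ((x2 IFF x1) IFF x6)))) = false IMPLIES true = true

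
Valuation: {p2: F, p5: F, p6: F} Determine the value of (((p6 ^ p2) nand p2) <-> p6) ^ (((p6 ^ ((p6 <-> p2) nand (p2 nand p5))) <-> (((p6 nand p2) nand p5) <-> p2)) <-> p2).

Substituting p2=F, p5=F, p6=F:
p6 ^ p2 = F ^ F = F
(p6 ^ p2) nand p2 = F nand F = T
((p6 ^ p2) nand p2) <-> p6 = T <-> F = F
p6 <-> p2 = F <-> F = T
p2 nand p5 = F nand F = T
(p6 <-> p2) nand (p2 nand p5) = T nand T = F
p6 ^ ((p6 <-> p2) nand (p2 nand p5)) = F ^ F = F
p6 nand p2 = F nand F = T
(p6 nand p2) nand p5 = T nand F = T
((p6 nand p2) nand p5) <-> p2 = T <-> F = F
(p6 ^ ((p6 <-> p2) nand (p2 nand p5))) <-> (((p6 nand p2) nand p5) <-> p2) = F <-> F = T
((p6 ^ ((p6 <-> p2) nand (p2 nand p5))) <-> (((p6 nand p2) nand p5) <-> p2)) <-> p2 = T <-> F = F
(((p6 ^ p2) nand p2) <-> p6) ^ (((p6 ^ ((p6 <-> p2) nand (p2 nand p5))) <-> (((p6 nand p2) nand p5) <-> p2)) <-> p2) = F ^ F = F

F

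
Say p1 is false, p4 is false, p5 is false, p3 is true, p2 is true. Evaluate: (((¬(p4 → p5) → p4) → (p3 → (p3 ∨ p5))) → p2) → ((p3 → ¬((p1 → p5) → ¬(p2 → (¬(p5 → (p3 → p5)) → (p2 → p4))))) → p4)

False

Substituting p1=False, p4=False, p5=False, p3=True, p2=True:
p4 → p5 = False → False = True
¬(p4 → p5) = ¬True = False
¬(p4 → p5) → p4 = False → False = True
p3 ∨ p5 = True ∨ False = True
p3 → (p3 ∨ p5) = True → True = True
(¬(p4 → p5) → p4) → (p3 → (p3 ∨ p5)) = True → True = True
((¬(p4 → p5) → p4) → (p3 → (p3 ∨ p5))) → p2 = True → True = True
p1 → p5 = False → False = True
p3 → p5 = True → False = False
p5 → (p3 → p5) = False → False = True
¬(p5 → (p3 → p5)) = ¬True = False
p2 → p4 = True → False = False
¬(p5 → (p3 → p5)) → (p2 → p4) = False → False = True
p2 → (¬(p5 → (p3 → p5)) → (p2 → p4)) = True → True = True
¬(p2 → (¬(p5 → (p3 → p5)) → (p2 → p4))) = ¬True = False
(p1 → p5) → ¬(p2 → (¬(p5 → (p3 → p5)) → (p2 → p4))) = True → False = False
¬((p1 → p5) → ¬(p2 → (¬(p5 → (p3 → p5)) → (p2 → p4)))) = ¬False = True
p3 → ¬((p1 → p5) → ¬(p2 → (¬(p5 → (p3 → p5)) → (p2 → p4)))) = True → True = True
(p3 → ¬((p1 → p5) → ¬(p2 → (¬(p5 → (p3 → p5)) → (p2 → p4))))) → p4 = True → False = False
(((¬(p4 → p5) → p4) → (p3 → (p3 ∨ p5))) → p2) → ((p3 → ¬((p1 → p5) → ¬(p2 → (¬(p5 → (p3 → p5)) → (p2 → p4))))) → p4) = True → False = False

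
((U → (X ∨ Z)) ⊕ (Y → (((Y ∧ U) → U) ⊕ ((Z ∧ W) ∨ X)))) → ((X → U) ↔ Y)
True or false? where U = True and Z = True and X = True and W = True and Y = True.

True

X ∨ Z = True ∨ True = True
U → (X ∨ Z) = True → True = True
Y ∧ U = True ∧ True = True
(Y ∧ U) → U = True → True = True
Z ∧ W = True ∧ True = True
(Z ∧ W) ∨ X = True ∨ True = True
((Y ∧ U) → U) ⊕ ((Z ∧ W) ∨ X) = True ⊕ True = False
Y → (((Y ∧ U) → U) ⊕ ((Z ∧ W) ∨ X)) = True → False = False
(U → (X ∨ Z)) ⊕ (Y → (((Y ∧ U) → U) ⊕ ((Z ∧ W) ∨ X))) = True ⊕ False = True
X → U = True → True = True
(X → U) ↔ Y = True ↔ True = True
((U → (X ∨ Z)) ⊕ (Y → (((Y ∧ U) → U) ⊕ ((Z ∧ W) ∨ X)))) → ((X → U) ↔ Y) = True → True = True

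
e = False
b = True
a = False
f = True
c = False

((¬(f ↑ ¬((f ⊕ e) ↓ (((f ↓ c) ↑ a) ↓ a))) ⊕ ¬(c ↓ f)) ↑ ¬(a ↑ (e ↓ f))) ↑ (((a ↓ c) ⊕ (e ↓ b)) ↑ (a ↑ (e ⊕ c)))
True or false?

f ⊕ e = True ⊕ False = True
f ↓ c = True ↓ False = False
(f ↓ c) ↑ a = False ↑ False = True
((f ↓ c) ↑ a) ↓ a = True ↓ False = False
(f ⊕ e) ↓ (((f ↓ c) ↑ a) ↓ a) = True ↓ False = False
¬((f ⊕ e) ↓ (((f ↓ c) ↑ a) ↓ a)) = ¬False = True
f ↑ ¬((f ⊕ e) ↓ (((f ↓ c) ↑ a) ↓ a)) = True ↑ True = False
¬(f ↑ ¬((f ⊕ e) ↓ (((f ↓ c) ↑ a) ↓ a))) = ¬False = True
c ↓ f = False ↓ True = False
¬(c ↓ f) = ¬False = True
¬(f ↑ ¬((f ⊕ e) ↓ (((f ↓ c) ↑ a) ↓ a))) ⊕ ¬(c ↓ f) = True ⊕ True = False
e ↓ f = False ↓ True = False
a ↑ (e ↓ f) = False ↑ False = True
¬(a ↑ (e ↓ f)) = ¬True = False
(¬(f ↑ ¬((f ⊕ e) ↓ (((f ↓ c) ↑ a) ↓ a))) ⊕ ¬(c ↓ f)) ↑ ¬(a ↑ (e ↓ f)) = False ↑ False = True
a ↓ c = False ↓ False = True
e ↓ b = False ↓ True = False
(a ↓ c) ⊕ (e ↓ b) = True ⊕ False = True
e ⊕ c = False ⊕ False = False
a ↑ (e ⊕ c) = False ↑ False = True
((a ↓ c) ⊕ (e ↓ b)) ↑ (a ↑ (e ⊕ c)) = True ↑ True = False
((¬(f ↑ ¬((f ⊕ e) ↓ (((f ↓ c) ↑ a) ↓ a))) ⊕ ¬(c ↓ f)) ↑ ¬(a ↑ (e ↓ f))) ↑ (((a ↓ c) ⊕ (e ↓ b)) ↑ (a ↑ (e ⊕ c))) = True ↑ False = True

True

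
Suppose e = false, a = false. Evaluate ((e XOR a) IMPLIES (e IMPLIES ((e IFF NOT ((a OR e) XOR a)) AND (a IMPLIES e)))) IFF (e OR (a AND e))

false

e XOR a = false XOR false = false
a OR e = false OR false = false
(a OR e) XOR a = false XOR false = false
NOT ((a OR e) XOR a) = NOT false = true
e IFF NOT ((a OR e) XOR a) = false IFF true = false
a IMPLIES e = false IMPLIES false = true
(e IFF NOT ((a OR e) XOR a)) AND (a IMPLIES e) = false AND true = false
e IMPLIES ((e IFF NOT ((a OR e) XOR a)) AND (a IMPLIES e)) = false IMPLIES false = true
(e XOR a) IMPLIES (e IMPLIES ((e IFF NOT ((a OR e) XOR a)) AND (a IMPLIES e))) = false IMPLIES true = true
a AND e = false AND false = false
e OR (a AND e) = false OR false = false
((e XOR a) IMPLIES (e IMPLIES ((e IFF NOT ((a OR e) XOR a)) AND (a IMPLIES e)))) IFF (e OR (a AND e)) = true IFF false = false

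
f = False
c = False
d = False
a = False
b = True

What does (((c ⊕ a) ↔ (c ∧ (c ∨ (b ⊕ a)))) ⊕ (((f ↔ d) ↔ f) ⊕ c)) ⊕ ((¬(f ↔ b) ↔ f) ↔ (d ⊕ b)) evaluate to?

True

c ⊕ a = False ⊕ False = False
b ⊕ a = True ⊕ False = True
c ∨ (b ⊕ a) = False ∨ True = True
c ∧ (c ∨ (b ⊕ a)) = False ∧ True = False
(c ⊕ a) ↔ (c ∧ (c ∨ (b ⊕ a))) = False ↔ False = True
f ↔ d = False ↔ False = True
(f ↔ d) ↔ f = True ↔ False = False
((f ↔ d) ↔ f) ⊕ c = False ⊕ False = False
((c ⊕ a) ↔ (c ∧ (c ∨ (b ⊕ a)))) ⊕ (((f ↔ d) ↔ f) ⊕ c) = True ⊕ False = True
f ↔ b = False ↔ True = False
¬(f ↔ b) = ¬False = True
¬(f ↔ b) ↔ f = True ↔ False = False
d ⊕ b = False ⊕ True = True
(¬(f ↔ b) ↔ f) ↔ (d ⊕ b) = False ↔ True = False
(((c ⊕ a) ↔ (c ∧ (c ∨ (b ⊕ a)))) ⊕ (((f ↔ d) ↔ f) ⊕ c)) ⊕ ((¬(f ↔ b) ↔ f) ↔ (d ⊕ b)) = True ⊕ False = True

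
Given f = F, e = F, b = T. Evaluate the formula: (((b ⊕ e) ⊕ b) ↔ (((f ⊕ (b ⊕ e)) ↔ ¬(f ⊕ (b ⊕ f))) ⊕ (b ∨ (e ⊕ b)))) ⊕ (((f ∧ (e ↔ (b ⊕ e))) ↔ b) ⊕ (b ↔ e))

F

b ⊕ e = T ⊕ F = T
(b ⊕ e) ⊕ b = T ⊕ T = F
b ⊕ e = T ⊕ F = T
f ⊕ (b ⊕ e) = F ⊕ T = T
b ⊕ f = T ⊕ F = T
f ⊕ (b ⊕ f) = F ⊕ T = T
¬(f ⊕ (b ⊕ f)) = ¬T = F
(f ⊕ (b ⊕ e)) ↔ ¬(f ⊕ (b ⊕ f)) = T ↔ F = F
e ⊕ b = F ⊕ T = T
b ∨ (e ⊕ b) = T ∨ T = T
((f ⊕ (b ⊕ e)) ↔ ¬(f ⊕ (b ⊕ f))) ⊕ (b ∨ (e ⊕ b)) = F ⊕ T = T
((b ⊕ e) ⊕ b) ↔ (((f ⊕ (b ⊕ e)) ↔ ¬(f ⊕ (b ⊕ f))) ⊕ (b ∨ (e ⊕ b))) = F ↔ T = F
b ⊕ e = T ⊕ F = T
e ↔ (b ⊕ e) = F ↔ T = F
f ∧ (e ↔ (b ⊕ e)) = F ∧ F = F
(f ∧ (e ↔ (b ⊕ e))) ↔ b = F ↔ T = F
b ↔ e = T ↔ F = F
((f ∧ (e ↔ (b ⊕ e))) ↔ b) ⊕ (b ↔ e) = F ⊕ F = F
(((b ⊕ e) ⊕ b) ↔ (((f ⊕ (b ⊕ e)) ↔ ¬(f ⊕ (b ⊕ f))) ⊕ (b ∨ (e ⊕ b)))) ⊕ (((f ∧ (e ↔ (b ⊕ e))) ↔ b) ⊕ (b ↔ e)) = F ⊕ F = F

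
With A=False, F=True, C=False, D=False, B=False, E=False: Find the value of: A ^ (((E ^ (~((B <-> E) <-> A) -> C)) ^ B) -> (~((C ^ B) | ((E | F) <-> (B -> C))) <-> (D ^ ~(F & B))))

B <-> E = False <-> False = True
(B <-> E) <-> A = True <-> False = False
~((B <-> E) <-> A) = ~False = True
~((B <-> E) <-> A) -> C = True -> False = False
E ^ (~((B <-> E) <-> A) -> C) = False ^ False = False
(E ^ (~((B <-> E) <-> A) -> C)) ^ B = False ^ False = False
C ^ B = False ^ False = False
E | F = False | True = True
B -> C = False -> False = True
(E | F) <-> (B -> C) = True <-> True = True
(C ^ B) | ((E | F) <-> (B -> C)) = False | True = True
~((C ^ B) | ((E | F) <-> (B -> C))) = ~True = False
F & B = True & False = False
~(F & B) = ~False = True
D ^ ~(F & B) = False ^ True = True
~((C ^ B) | ((E | F) <-> (B -> C))) <-> (D ^ ~(F & B)) = False <-> True = False
((E ^ (~((B <-> E) <-> A) -> C)) ^ B) -> (~((C ^ B) | ((E | F) <-> (B -> C))) <-> (D ^ ~(F & B))) = False -> False = True
A ^ (((E ^ (~((B <-> E) <-> A) -> C)) ^ B) -> (~((C ^ B) | ((E | F) <-> (B -> C))) <-> (D ^ ~(F & B)))) = False ^ True = True

True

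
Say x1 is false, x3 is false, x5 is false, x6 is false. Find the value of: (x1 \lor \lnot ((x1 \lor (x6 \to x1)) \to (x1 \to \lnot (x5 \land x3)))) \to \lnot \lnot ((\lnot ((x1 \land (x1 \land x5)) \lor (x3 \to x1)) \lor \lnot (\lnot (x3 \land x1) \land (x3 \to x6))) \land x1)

Substituting x1=\text{False}, x3=\text{False}, x5=\text{False}, x6=\text{False}:
x6 \to x1 = \text{False} \to \text{False} = \text{True}
x1 \lor (x6 \to x1) = \text{False} \lor \text{True} = \text{True}
x5 \land x3 = \text{False} \land \text{False} = \text{False}
\lnot (x5 \land x3) = \lnot \text{False} = \text{True}
x1 \to \lnot (x5 \land x3) = \text{False} \to \text{True} = \text{True}
(x1 \lor (x6 \to x1)) \to (x1 \to \lnot (x5 \land x3)) = \text{True} \to \text{True} = \text{True}
\lnot ((x1 \lor (x6 \to x1)) \to (x1 \to \lnot (x5 \land x3))) = \lnot \text{True} = \text{False}
x1 \lor \lnot ((x1 \lor (x6 \to x1)) \to (x1 \to \lnot (x5 \land x3))) = \text{False} \lor \text{False} = \text{False}
x1 \land x5 = \text{False} \land \text{False} = \text{False}
x1 \land (x1 \land x5) = \text{False} \land \text{False} = \text{False}
x3 \to x1 = \text{False} \to \text{False} = \text{True}
(x1 \land (x1 \land x5)) \lor (x3 \to x1) = \text{False} \lor \text{True} = \text{True}
\lnot ((x1 \land (x1 \land x5)) \lor (x3 \to x1)) = \lnot \text{True} = \text{False}
x3 \land x1 = \text{False} \land \text{False} = \text{False}
\lnot (x3 \land x1) = \lnot \text{False} = \text{True}
x3 \to x6 = \text{False} \to \text{False} = \text{True}
\lnot (x3 \land x1) \land (x3 \to x6) = \text{True} \land \text{True} = \text{True}
\lnot (\lnot (x3 \land x1) \land (x3 \to x6)) = \lnot \text{True} = \text{False}
\lnot ((x1 \land (x1 \land x5)) \lor (x3 \to x1)) \lor \lnot (\lnot (x3 \land x1) \land (x3 \to x6)) = \text{False} \lor \text{False} = \text{False}
(\lnot ((x1 \land (x1 \land x5)) \lor (x3 \to x1)) \lor \lnot (\lnot (x3 \land x1) \land (x3 \to x6))) \land x1 = \text{False} \land \text{False} = \text{False}
\lnot ((\lnot ((x1 \land (x1 \land x5)) \lor (x3 \to x1)) \lor \lnot (\lnot (x3 \land x1) \land (x3 \to x6))) \land x1) = \lnot \text{False} = \text{True}
\lnot \lnot ((\lnot ((x1 \land (x1 \land x5)) \lor (x3 \to x1)) \lor \lnot (\lnot (x3 \land x1) \land (x3 \to x6))) \land x1) = \lnot \text{True} = \text{False}
(x1 \lor \lnot ((x1 \lor (x6 \to x1)) \to (x1 \to \lnot (x5 \land x3)))) \to \lnot \lnot ((\lnot ((x1 \land (x1 \land x5)) \lor (x3 \to x1)) \lor \lnot (\lnot (x3 \land x1) \land (x3 \to x6))) \land x1) = \text{False} \to \text{False} = \text{True}

\text{True}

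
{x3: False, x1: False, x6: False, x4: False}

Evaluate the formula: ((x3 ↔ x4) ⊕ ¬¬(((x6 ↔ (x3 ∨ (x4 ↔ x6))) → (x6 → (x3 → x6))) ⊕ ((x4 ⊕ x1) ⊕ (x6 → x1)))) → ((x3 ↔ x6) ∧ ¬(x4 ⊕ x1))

x3 ↔ x4 = False ↔ False = True
x4 ↔ x6 = False ↔ False = True
x3 ∨ (x4 ↔ x6) = False ∨ True = True
x6 ↔ (x3 ∨ (x4 ↔ x6)) = False ↔ True = False
x3 → x6 = False → False = True
x6 → (x3 → x6) = False → True = True
(x6 ↔ (x3 ∨ (x4 ↔ x6))) → (x6 → (x3 → x6)) = False → True = True
x4 ⊕ x1 = False ⊕ False = False
x6 → x1 = False → False = True
(x4 ⊕ x1) ⊕ (x6 → x1) = False ⊕ True = True
((x6 ↔ (x3 ∨ (x4 ↔ x6))) → (x6 → (x3 → x6))) ⊕ ((x4 ⊕ x1) ⊕ (x6 → x1)) = True ⊕ True = False
¬(((x6 ↔ (x3 ∨ (x4 ↔ x6))) → (x6 → (x3 → x6))) ⊕ ((x4 ⊕ x1) ⊕ (x6 → x1))) = ¬False = True
¬¬(((x6 ↔ (x3 ∨ (x4 ↔ x6))) → (x6 → (x3 → x6))) ⊕ ((x4 ⊕ x1) ⊕ (x6 → x1))) = ¬True = False
(x3 ↔ x4) ⊕ ¬¬(((x6 ↔ (x3 ∨ (x4 ↔ x6))) → (x6 → (x3 → x6))) ⊕ ((x4 ⊕ x1) ⊕ (x6 → x1))) = True ⊕ False = True
x3 ↔ x6 = False ↔ False = True
x4 ⊕ x1 = False ⊕ False = False
¬(x4 ⊕ x1) = ¬False = True
(x3 ↔ x6) ∧ ¬(x4 ⊕ x1) = True ∧ True = True
((x3 ↔ x4) ⊕ ¬¬(((x6 ↔ (x3 ∨ (x4 ↔ x6))) → (x6 → (x3 → x6))) ⊕ ((x4 ⊕ x1) ⊕ (x6 → x1)))) → ((x3 ↔ x6) ∧ ¬(x4 ⊕ x1)) = True → True = True

True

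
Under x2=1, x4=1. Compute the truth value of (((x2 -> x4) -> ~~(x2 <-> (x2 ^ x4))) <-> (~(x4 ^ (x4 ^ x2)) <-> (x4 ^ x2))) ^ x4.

Substituting x2=1, x4=1:
x2 -> x4 = 1 -> 1 = 1
x2 ^ x4 = 1 ^ 1 = 0
x2 <-> (x2 ^ x4) = 1 <-> 0 = 0
~(x2 <-> (x2 ^ x4)) = ~0 = 1
~~(x2 <-> (x2 ^ x4)) = ~1 = 0
(x2 -> x4) -> ~~(x2 <-> (x2 ^ x4)) = 1 -> 0 = 0
x4 ^ x2 = 1 ^ 1 = 0
x4 ^ (x4 ^ x2) = 1 ^ 0 = 1
~(x4 ^ (x4 ^ x2)) = ~1 = 0
x4 ^ x2 = 1 ^ 1 = 0
~(x4 ^ (x4 ^ x2)) <-> (x4 ^ x2) = 0 <-> 0 = 1
((x2 -> x4) -> ~~(x2 <-> (x2 ^ x4))) <-> (~(x4 ^ (x4 ^ x2)) <-> (x4 ^ x2)) = 0 <-> 1 = 0
(((x2 -> x4) -> ~~(x2 <-> (x2 ^ x4))) <-> (~(x4 ^ (x4 ^ x2)) <-> (x4 ^ x2))) ^ x4 = 0 ^ 1 = 1

1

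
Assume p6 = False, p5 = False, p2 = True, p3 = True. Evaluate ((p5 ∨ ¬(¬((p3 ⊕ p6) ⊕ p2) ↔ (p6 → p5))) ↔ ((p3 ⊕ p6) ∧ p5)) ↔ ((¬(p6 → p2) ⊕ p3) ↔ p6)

Substituting p6=False, p5=False, p2=True, p3=True:
p3 ⊕ p6 = True ⊕ False = True
(p3 ⊕ p6) ⊕ p2 = True ⊕ True = False
¬((p3 ⊕ p6) ⊕ p2) = ¬False = True
p6 → p5 = False → False = True
¬((p3 ⊕ p6) ⊕ p2) ↔ (p6 → p5) = True ↔ True = True
¬(¬((p3 ⊕ p6) ⊕ p2) ↔ (p6 → p5)) = ¬True = False
p5 ∨ ¬(¬((p3 ⊕ p6) ⊕ p2) ↔ (p6 → p5)) = False ∨ False = False
p3 ⊕ p6 = True ⊕ False = True
(p3 ⊕ p6) ∧ p5 = True ∧ False = False
(p5 ∨ ¬(¬((p3 ⊕ p6) ⊕ p2) ↔ (p6 → p5))) ↔ ((p3 ⊕ p6) ∧ p5) = False ↔ False = True
p6 → p2 = False → True = True
¬(p6 → p2) = ¬True = False
¬(p6 → p2) ⊕ p3 = False ⊕ True = True
(¬(p6 → p2) ⊕ p3) ↔ p6 = True ↔ False = False
((p5 ∨ ¬(¬((p3 ⊕ p6) ⊕ p2) ↔ (p6 → p5))) ↔ ((p3 ⊕ p6) ∧ p5)) ↔ ((¬(p6 → p2) ⊕ p3) ↔ p6) = True ↔ False = False

False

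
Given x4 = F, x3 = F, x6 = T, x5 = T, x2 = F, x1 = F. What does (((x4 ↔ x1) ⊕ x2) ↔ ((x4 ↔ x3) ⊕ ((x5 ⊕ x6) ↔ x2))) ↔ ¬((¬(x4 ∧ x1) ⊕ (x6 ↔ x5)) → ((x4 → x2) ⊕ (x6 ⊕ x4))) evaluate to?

T

Substituting x4=F, x3=F, x6=T, x5=T, x2=F, x1=F:
x4 ↔ x1 = F ↔ F = T
(x4 ↔ x1) ⊕ x2 = T ⊕ F = T
x4 ↔ x3 = F ↔ F = T
x5 ⊕ x6 = T ⊕ T = F
(x5 ⊕ x6) ↔ x2 = F ↔ F = T
(x4 ↔ x3) ⊕ ((x5 ⊕ x6) ↔ x2) = T ⊕ T = F
((x4 ↔ x1) ⊕ x2) ↔ ((x4 ↔ x3) ⊕ ((x5 ⊕ x6) ↔ x2)) = T ↔ F = F
x4 ∧ x1 = F ∧ F = F
¬(x4 ∧ x1) = ¬F = T
x6 ↔ x5 = T ↔ T = T
¬(x4 ∧ x1) ⊕ (x6 ↔ x5) = T ⊕ T = F
x4 → x2 = F → F = T
x6 ⊕ x4 = T ⊕ F = T
(x4 → x2) ⊕ (x6 ⊕ x4) = T ⊕ T = F
(¬(x4 ∧ x1) ⊕ (x6 ↔ x5)) → ((x4 → x2) ⊕ (x6 ⊕ x4)) = F → F = T
¬((¬(x4 ∧ x1) ⊕ (x6 ↔ x5)) → ((x4 → x2) ⊕ (x6 ⊕ x4))) = ¬T = F
(((x4 ↔ x1) ⊕ x2) ↔ ((x4 ↔ x3) ⊕ ((x5 ⊕ x6) ↔ x2))) ↔ ¬((¬(x4 ∧ x1) ⊕ (x6 ↔ x5)) → ((x4 → x2) ⊕ (x6 ⊕ x4))) = F ↔ F = T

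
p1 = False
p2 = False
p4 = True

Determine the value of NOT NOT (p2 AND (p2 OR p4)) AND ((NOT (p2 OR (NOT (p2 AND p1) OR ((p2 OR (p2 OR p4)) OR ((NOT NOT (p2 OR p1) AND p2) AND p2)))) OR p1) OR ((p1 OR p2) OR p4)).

False

Substituting p1=False, p2=False, p4=True:
p2 OR p4 = False OR True = True
p2 AND (p2 OR p4) = False AND True = False
NOT (p2 AND (p2 OR p4)) = NOT False = True
NOT NOT (p2 AND (p2 OR p4)) = NOT True = False
p2 AND p1 = False AND False = False
NOT (p2 AND p1) = NOT False = True
p2 OR p4 = False OR True = True
p2 OR (p2 OR p4) = False OR True = True
p2 OR p1 = False OR False = False
NOT (p2 OR p1) = NOT False = True
NOT NOT (p2 OR p1) = NOT True = False
NOT NOT (p2 OR p1) AND p2 = False AND False = False
(NOT NOT (p2 OR p1) AND p2) AND p2 = False AND False = False
(p2 OR (p2 OR p4)) OR ((NOT NOT (p2 OR p1) AND p2) AND p2) = True OR False = True
NOT (p2 AND p1) OR ((p2 OR (p2 OR p4)) OR ((NOT NOT (p2 OR p1) AND p2) AND p2)) = True OR True = True
p2 OR (NOT (p2 AND p1) OR ((p2 OR (p2 OR p4)) OR ((NOT NOT (p2 OR p1) AND p2) AND p2))) = False OR True = True
NOT (p2 OR (NOT (p2 AND p1) OR ((p2 OR (p2 OR p4)) OR ((NOT NOT (p2 OR p1) AND p2) AND p2)))) = NOT True = False
NOT (p2 OR (NOT (p2 AND p1) OR ((p2 OR (p2 OR p4)) OR ((NOT NOT (p2 OR p1) AND p2) AND p2)))) OR p1 = False OR False = False
p1 OR p2 = False OR False = False
(p1 OR p2) OR p4 = False OR True = True
(NOT (p2 OR (NOT (p2 AND p1) OR ((p2 OR (p2 OR p4)) OR ((NOT NOT (p2 OR p1) AND p2) AND p2)))) OR p1) OR ((p1 OR p2) OR p4) = False OR True = True
NOT NOT (p2 AND (p2 OR p4)) AND ((NOT (p2 OR (NOT (p2 AND p1) OR ((p2 OR (p2 OR p4)) OR ((NOT NOT (p2 OR p1) AND p2) AND p2)))) OR p1) OR ((p1 OR p2) OR p4)) = False AND True = False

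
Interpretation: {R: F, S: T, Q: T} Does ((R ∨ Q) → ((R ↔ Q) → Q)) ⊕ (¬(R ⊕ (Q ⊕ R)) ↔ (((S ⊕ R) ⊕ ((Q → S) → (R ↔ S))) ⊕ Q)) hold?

F

R ∨ Q = F ∨ T = T
R ↔ Q = F ↔ T = F
(R ↔ Q) → Q = F → T = T
(R ∨ Q) → ((R ↔ Q) → Q) = T → T = T
Q ⊕ R = T ⊕ F = T
R ⊕ (Q ⊕ R) = F ⊕ T = T
¬(R ⊕ (Q ⊕ R)) = ¬T = F
S ⊕ R = T ⊕ F = T
Q → S = T → T = T
R ↔ S = F ↔ T = F
(Q → S) → (R ↔ S) = T → F = F
(S ⊕ R) ⊕ ((Q → S) → (R ↔ S)) = T ⊕ F = T
((S ⊕ R) ⊕ ((Q → S) → (R ↔ S))) ⊕ Q = T ⊕ T = F
¬(R ⊕ (Q ⊕ R)) ↔ (((S ⊕ R) ⊕ ((Q → S) → (R ↔ S))) ⊕ Q) = F ↔ F = T
((R ∨ Q) → ((R ↔ Q) → Q)) ⊕ (¬(R ⊕ (Q ⊕ R)) ↔ (((S ⊕ R) ⊕ ((Q → S) → (R ↔ S))) ⊕ Q)) = T ⊕ T = F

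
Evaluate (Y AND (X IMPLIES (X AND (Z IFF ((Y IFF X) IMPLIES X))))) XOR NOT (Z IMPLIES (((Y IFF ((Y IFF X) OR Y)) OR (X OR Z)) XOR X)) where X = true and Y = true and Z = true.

false

Y IFF X = true IFF true = true
(Y IFF X) IMPLIES X = true IMPLIES true = true
Z IFF ((Y IFF X) IMPLIES X) = true IFF true = true
X AND (Z IFF ((Y IFF X) IMPLIES X)) = true AND true = true
X IMPLIES (X AND (Z IFF ((Y IFF X) IMPLIES X))) = true IMPLIES true = true
Y AND (X IMPLIES (X AND (Z IFF ((Y IFF X) IMPLIES X)))) = true AND true = true
Y IFF X = true IFF true = true
(Y IFF X) OR Y = true OR true = true
Y IFF ((Y IFF X) OR Y) = true IFF true = true
X OR Z = true OR true = true
(Y IFF ((Y IFF X) OR Y)) OR (X OR Z) = true OR true = true
((Y IFF ((Y IFF X) OR Y)) OR (X OR Z)) XOR X = true XOR true = false
Z IMPLIES (((Y IFF ((Y IFF X) OR Y)) OR (X OR Z)) XOR X) = true IMPLIES false = false
NOT (Z IMPLIES (((Y IFF ((Y IFF X) OR Y)) OR (X OR Z)) XOR X)) = NOT false = true
(Y AND (X IMPLIES (X AND (Z IFF ((Y IFF X) IMPLIES X))))) XOR NOT (Z IMPLIES (((Y IFF ((Y IFF X) OR Y)) OR (X OR Z)) XOR X)) = true XOR true = false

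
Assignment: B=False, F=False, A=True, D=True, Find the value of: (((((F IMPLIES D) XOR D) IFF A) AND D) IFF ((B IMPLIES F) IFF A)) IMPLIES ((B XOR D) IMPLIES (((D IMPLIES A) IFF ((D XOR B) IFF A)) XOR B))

True

F IMPLIES D = False IMPLIES True = True
(F IMPLIES D) XOR D = True XOR True = False
((F IMPLIES D) XOR D) IFF A = False IFF True = False
(((F IMPLIES D) XOR D) IFF A) AND D = False AND True = False
B IMPLIES F = False IMPLIES False = True
(B IMPLIES F) IFF A = True IFF True = True
((((F IMPLIES D) XOR D) IFF A) AND D) IFF ((B IMPLIES F) IFF A) = False IFF True = False
B XOR D = False XOR True = True
D IMPLIES A = True IMPLIES True = True
D XOR B = True XOR False = True
(D XOR B) IFF A = True IFF True = True
(D IMPLIES A) IFF ((D XOR B) IFF A) = True IFF True = True
((D IMPLIES A) IFF ((D XOR B) IFF A)) XOR B = True XOR False = True
(B XOR D) IMPLIES (((D IMPLIES A) IFF ((D XOR B) IFF A)) XOR B) = True IMPLIES True = True
(((((F IMPLIES D) XOR D) IFF A) AND D) IFF ((B IMPLIES F) IFF A)) IMPLIES ((B XOR D) IMPLIES (((D IMPLIES A) IFF ((D XOR B) IFF A)) XOR B)) = False IMPLIES True = True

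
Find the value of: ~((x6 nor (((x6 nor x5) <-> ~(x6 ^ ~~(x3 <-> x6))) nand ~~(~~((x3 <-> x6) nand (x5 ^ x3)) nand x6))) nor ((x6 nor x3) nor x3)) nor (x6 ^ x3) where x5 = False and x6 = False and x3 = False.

x6 nor x5 = False nor False = True
x3 <-> x6 = False <-> False = True
~(x3 <-> x6) = ~True = False
~~(x3 <-> x6) = ~False = True
x6 ^ ~~(x3 <-> x6) = False ^ True = True
~(x6 ^ ~~(x3 <-> x6)) = ~True = False
(x6 nor x5) <-> ~(x6 ^ ~~(x3 <-> x6)) = True <-> False = False
x3 <-> x6 = False <-> False = True
x5 ^ x3 = False ^ False = False
(x3 <-> x6) nand (x5 ^ x3) = True nand False = True
~((x3 <-> x6) nand (x5 ^ x3)) = ~True = False
~~((x3 <-> x6) nand (x5 ^ x3)) = ~False = True
~~((x3 <-> x6) nand (x5 ^ x3)) nand x6 = True nand False = True
~(~~((x3 <-> x6) nand (x5 ^ x3)) nand x6) = ~True = False
~~(~~((x3 <-> x6) nand (x5 ^ x3)) nand x6) = ~False = True
((x6 nor x5) <-> ~(x6 ^ ~~(x3 <-> x6))) nand ~~(~~((x3 <-> x6) nand (x5 ^ x3)) nand x6) = False nand True = True
x6 nor (((x6 nor x5) <-> ~(x6 ^ ~~(x3 <-> x6))) nand ~~(~~((x3 <-> x6) nand (x5 ^ x3)) nand x6)) = False nor True = False
x6 nor x3 = False nor False = True
(x6 nor x3) nor x3 = True nor False = False
(x6 nor (((x6 nor x5) <-> ~(x6 ^ ~~(x3 <-> x6))) nand ~~(~~((x3 <-> x6) nand (x5 ^ x3)) nand x6))) nor ((x6 nor x3) nor x3) = False nor False = True
~((x6 nor (((x6 nor x5) <-> ~(x6 ^ ~~(x3 <-> x6))) nand ~~(~~((x3 <-> x6) nand (x5 ^ x3)) nand x6))) nor ((x6 nor x3) nor x3)) = ~True = False
x6 ^ x3 = False ^ False = False
~((x6 nor (((x6 nor x5) <-> ~(x6 ^ ~~(x3 <-> x6))) nand ~~(~~((x3 <-> x6) nand (x5 ^ x3)) nand x6))) nor ((x6 nor x3) nor x3)) nor (x6 ^ x3) = False nor False = True

True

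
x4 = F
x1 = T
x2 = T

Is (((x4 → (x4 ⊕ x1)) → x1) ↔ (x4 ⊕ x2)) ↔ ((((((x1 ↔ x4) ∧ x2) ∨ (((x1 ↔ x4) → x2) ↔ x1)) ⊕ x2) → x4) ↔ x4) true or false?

F

x4 ⊕ x1 = F ⊕ T = T
x4 → (x4 ⊕ x1) = F → T = T
(x4 → (x4 ⊕ x1)) → x1 = T → T = T
x4 ⊕ x2 = F ⊕ T = T
((x4 → (x4 ⊕ x1)) → x1) ↔ (x4 ⊕ x2) = T ↔ T = T
x1 ↔ x4 = T ↔ F = F
(x1 ↔ x4) ∧ x2 = F ∧ T = F
x1 ↔ x4 = T ↔ F = F
(x1 ↔ x4) → x2 = F → T = T
((x1 ↔ x4) → x2) ↔ x1 = T ↔ T = T
((x1 ↔ x4) ∧ x2) ∨ (((x1 ↔ x4) → x2) ↔ x1) = F ∨ T = T
(((x1 ↔ x4) ∧ x2) ∨ (((x1 ↔ x4) → x2) ↔ x1)) ⊕ x2 = T ⊕ T = F
((((x1 ↔ x4) ∧ x2) ∨ (((x1 ↔ x4) → x2) ↔ x1)) ⊕ x2) → x4 = F → F = T
(((((x1 ↔ x4) ∧ x2) ∨ (((x1 ↔ x4) → x2) ↔ x1)) ⊕ x2) → x4) ↔ x4 = T ↔ F = F
(((x4 → (x4 ⊕ x1)) → x1) ↔ (x4 ⊕ x2)) ↔ ((((((x1 ↔ x4) ∧ x2) ∨ (((x1 ↔ x4) → x2) ↔ x1)) ⊕ x2) → x4) ↔ x4) = T ↔ F = F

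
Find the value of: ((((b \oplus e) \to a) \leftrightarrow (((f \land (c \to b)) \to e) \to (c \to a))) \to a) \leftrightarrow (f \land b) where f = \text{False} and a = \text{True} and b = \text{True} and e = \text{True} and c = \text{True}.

b \oplus e = \text{True} \oplus \text{True} = \text{False}
(b \oplus e) \to a = \text{False} \to \text{True} = \text{True}
c \to b = \text{True} \to \text{True} = \text{True}
f \land (c \to b) = \text{False} \land \text{True} = \text{False}
(f \land (c \to b)) \to e = \text{False} \to \text{True} = \text{True}
c \to a = \text{True} \to \text{True} = \text{True}
((f \land (c \to b)) \to e) \to (c \to a) = \text{True} \to \text{True} = \text{True}
((b \oplus e) \to a) \leftrightarrow (((f \land (c \to b)) \to e) \to (c \to a)) = \text{True} \leftrightarrow \text{True} = \text{True}
(((b \oplus e) \to a) \leftrightarrow (((f \land (c \to b)) \to e) \to (c \to a))) \to a = \text{True} \to \text{True} = \text{True}
f \land b = \text{False} \land \text{True} = \text{False}
((((b \oplus e) \to a) \leftrightarrow (((f \land (c \to b)) \to e) \to (c \to a))) \to a) \leftrightarrow (f \land b) = \text{True} \leftrightarrow \text{False} = \text{False}

\text{False}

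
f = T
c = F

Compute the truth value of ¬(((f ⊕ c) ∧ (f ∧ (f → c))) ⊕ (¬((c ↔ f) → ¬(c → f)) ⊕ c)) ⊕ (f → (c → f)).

f ⊕ c = T ⊕ F = T
f → c = T → F = F
f ∧ (f → c) = T ∧ F = F
(f ⊕ c) ∧ (f ∧ (f → c)) = T ∧ F = F
c ↔ f = F ↔ T = F
c → f = F → T = T
¬(c → f) = ¬T = F
(c ↔ f) → ¬(c → f) = F → F = T
¬((c ↔ f) → ¬(c → f)) = ¬T = F
¬((c ↔ f) → ¬(c → f)) ⊕ c = F ⊕ F = F
((f ⊕ c) ∧ (f ∧ (f → c))) ⊕ (¬((c ↔ f) → ¬(c → f)) ⊕ c) = F ⊕ F = F
¬(((f ⊕ c) ∧ (f ∧ (f → c))) ⊕ (¬((c ↔ f) → ¬(c → f)) ⊕ c)) = ¬F = T
c → f = F → T = T
f → (c → f) = T → T = T
¬(((f ⊕ c) ∧ (f ∧ (f → c))) ⊕ (¬((c ↔ f) → ¬(c → f)) ⊕ c)) ⊕ (f → (c → f)) = T ⊕ T = F

F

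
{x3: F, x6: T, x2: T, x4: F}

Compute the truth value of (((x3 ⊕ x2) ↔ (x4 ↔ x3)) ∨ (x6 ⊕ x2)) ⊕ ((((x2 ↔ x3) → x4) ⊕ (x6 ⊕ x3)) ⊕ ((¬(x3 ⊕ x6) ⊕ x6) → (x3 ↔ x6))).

x3 ⊕ x2 = F ⊕ T = T
x4 ↔ x3 = F ↔ F = T
(x3 ⊕ x2) ↔ (x4 ↔ x3) = T ↔ T = T
x6 ⊕ x2 = T ⊕ T = F
((x3 ⊕ x2) ↔ (x4 ↔ x3)) ∨ (x6 ⊕ x2) = T ∨ F = T
x2 ↔ x3 = T ↔ F = F
(x2 ↔ x3) → x4 = F → F = T
x6 ⊕ x3 = T ⊕ F = T
((x2 ↔ x3) → x4) ⊕ (x6 ⊕ x3) = T ⊕ T = F
x3 ⊕ x6 = F ⊕ T = T
¬(x3 ⊕ x6) = ¬T = F
¬(x3 ⊕ x6) ⊕ x6 = F ⊕ T = T
x3 ↔ x6 = F ↔ T = F
(¬(x3 ⊕ x6) ⊕ x6) → (x3 ↔ x6) = T → F = F
(((x2 ↔ x3) → x4) ⊕ (x6 ⊕ x3)) ⊕ ((¬(x3 ⊕ x6) ⊕ x6) → (x3 ↔ x6)) = F ⊕ F = F
(((x3 ⊕ x2) ↔ (x4 ↔ x3)) ∨ (x6 ⊕ x2)) ⊕ ((((x2 ↔ x3) → x4) ⊕ (x6 ⊕ x3)) ⊕ ((¬(x3 ⊕ x6) ⊕ x6) → (x3 ↔ x6))) = T ⊕ F = T

T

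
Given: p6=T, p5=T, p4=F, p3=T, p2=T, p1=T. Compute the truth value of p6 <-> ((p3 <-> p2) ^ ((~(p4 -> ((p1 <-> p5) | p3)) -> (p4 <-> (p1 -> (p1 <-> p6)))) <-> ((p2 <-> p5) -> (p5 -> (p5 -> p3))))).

p3 <-> p2 = T <-> T = T
p1 <-> p5 = T <-> T = T
(p1 <-> p5) | p3 = T | T = T
p4 -> ((p1 <-> p5) | p3) = F -> T = T
~(p4 -> ((p1 <-> p5) | p3)) = ~T = F
p1 <-> p6 = T <-> T = T
p1 -> (p1 <-> p6) = T -> T = T
p4 <-> (p1 -> (p1 <-> p6)) = F <-> T = F
~(p4 -> ((p1 <-> p5) | p3)) -> (p4 <-> (p1 -> (p1 <-> p6))) = F -> F = T
p2 <-> p5 = T <-> T = T
p5 -> p3 = T -> T = T
p5 -> (p5 -> p3) = T -> T = T
(p2 <-> p5) -> (p5 -> (p5 -> p3)) = T -> T = T
(~(p4 -> ((p1 <-> p5) | p3)) -> (p4 <-> (p1 -> (p1 <-> p6)))) <-> ((p2 <-> p5) -> (p5 -> (p5 -> p3))) = T <-> T = T
(p3 <-> p2) ^ ((~(p4 -> ((p1 <-> p5) | p3)) -> (p4 <-> (p1 -> (p1 <-> p6)))) <-> ((p2 <-> p5) -> (p5 -> (p5 -> p3)))) = T ^ T = F
p6 <-> ((p3 <-> p2) ^ ((~(p4 -> ((p1 <-> p5) | p3)) -> (p4 <-> (p1 -> (p1 <-> p6)))) <-> ((p2 <-> p5) -> (p5 -> (p5 -> p3))))) = T <-> F = F

F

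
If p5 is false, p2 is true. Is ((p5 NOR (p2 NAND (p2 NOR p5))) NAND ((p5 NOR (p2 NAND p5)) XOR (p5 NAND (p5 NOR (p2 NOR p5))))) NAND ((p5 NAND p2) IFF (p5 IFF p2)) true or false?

p2 NOR p5 = true NOR false = false
p2 NAND (p2 NOR p5) = true NAND false = true
p5 NOR (p2 NAND (p2 NOR p5)) = false NOR true = false
p2 NAND p5 = true NAND false = true
p5 NOR (p2 NAND p5) = false NOR true = false
p2 NOR p5 = true NOR false = false
p5 NOR (p2 NOR p5) = false NOR false = true
p5 NAND (p5 NOR (p2 NOR p5)) = false NAND true = true
(p5 NOR (p2 NAND p5)) XOR (p5 NAND (p5 NOR (p2 NOR p5))) = false XOR true = true
(p5 NOR (p2 NAND (p2 NOR p5))) NAND ((p5 NOR (p2 NAND p5)) XOR (p5 NAND (p5 NOR (p2 NOR p5)))) = false NAND true = true
p5 NAND p2 = false NAND true = true
p5 IFF p2 = false IFF true = false
(p5 NAND p2) IFF (p5 IFF p2) = true IFF false = false
((p5 NOR (p2 NAND (p2 NOR p5))) NAND ((p5 NOR (p2 NAND p5)) XOR (p5 NAND (p5 NOR (p2 NOR p5))))) NAND ((p5 NAND p2) IFF (p5 IFF p2)) = true NAND false = true

true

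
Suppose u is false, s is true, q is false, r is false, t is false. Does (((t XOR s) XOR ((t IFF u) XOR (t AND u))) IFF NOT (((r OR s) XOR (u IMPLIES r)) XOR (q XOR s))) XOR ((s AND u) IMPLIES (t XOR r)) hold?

false

t XOR s = false XOR true = true
t IFF u = false IFF false = true
t AND u = false AND false = false
(t IFF u) XOR (t AND u) = true XOR false = true
(t XOR s) XOR ((t IFF u) XOR (t AND u)) = true XOR true = false
r OR s = false OR true = true
u IMPLIES r = false IMPLIES false = true
(r OR s) XOR (u IMPLIES r) = true XOR true = false
q XOR s = false XOR true = true
((r OR s) XOR (u IMPLIES r)) XOR (q XOR s) = false XOR true = true
NOT (((r OR s) XOR (u IMPLIES r)) XOR (q XOR s)) = NOT true = false
((t XOR s) XOR ((t IFF u) XOR (t AND u))) IFF NOT (((r OR s) XOR (u IMPLIES r)) XOR (q XOR s)) = false IFF false = true
s AND u = true AND false = false
t XOR r = false XOR false = false
(s AND u) IMPLIES (t XOR r) = false IMPLIES false = true
(((t XOR s) XOR ((t IFF u) XOR (t AND u))) IFF NOT (((r OR s) XOR (u IMPLIES r)) XOR (q XOR s))) XOR ((s AND u) IMPLIES (t XOR r)) = true XOR true = false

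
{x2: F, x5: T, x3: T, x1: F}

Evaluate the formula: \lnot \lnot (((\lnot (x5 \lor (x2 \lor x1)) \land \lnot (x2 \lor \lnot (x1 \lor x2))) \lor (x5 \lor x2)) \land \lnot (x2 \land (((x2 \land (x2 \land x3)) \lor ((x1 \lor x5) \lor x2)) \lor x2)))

x2 \lor x1 = F \lor F = F
x5 \lor (x2 \lor x1) = T \lor F = T
\lnot (x5 \lor (x2 \lor x1)) = \lnot T = F
x1 \lor x2 = F \lor F = F
\lnot (x1 \lor x2) = \lnot F = T
x2 \lor \lnot (x1 \lor x2) = F \lor T = T
\lnot (x2 \lor \lnot (x1 \lor x2)) = \lnot T = F
\lnot (x5 \lor (x2 \lor x1)) \land \lnot (x2 \lor \lnot (x1 \lor x2)) = F \land F = F
x5 \lor x2 = T \lor F = T
(\lnot (x5 \lor (x2 \lor x1)) \land \lnot (x2 \lor \lnot (x1 \lor x2))) \lor (x5 \lor x2) = F \lor T = T
x2 \land x3 = F \land T = F
x2 \land (x2 \land x3) = F \land F = F
x1 \lor x5 = F \lor T = T
(x1 \lor x5) \lor x2 = T \lor F = T
(x2 \land (x2 \land x3)) \lor ((x1 \lor x5) \lor x2) = F \lor T = T
((x2 \land (x2 \land x3)) \lor ((x1 \lor x5) \lor x2)) \lor x2 = T \lor F = T
x2 \land (((x2 \land (x2 \land x3)) \lor ((x1 \lor x5) \lor x2)) \lor x2) = F \land T = F
\lnot (x2 \land (((x2 \land (x2 \land x3)) \lor ((x1 \lor x5) \lor x2)) \lor x2)) = \lnot F = T
((\lnot (x5 \lor (x2 \lor x1)) \land \lnot (x2 \lor \lnot (x1 \lor x2))) \lor (x5 \lor x2)) \land \lnot (x2 \land (((x2 \land (x2 \land x3)) \lor ((x1 \lor x5) \lor x2)) \lor x2)) = T \land T = T
\lnot (((\lnot (x5 \lor (x2 \lor x1)) \land \lnot (x2 \lor \lnot (x1 \lor x2))) \lor (x5 \lor x2)) \land \lnot (x2 \land (((x2 \land (x2 \land x3)) \lor ((x1 \lor x5) \lor x2)) \lor x2))) = \lnot T = F
\lnot \lnot (((\lnot (x5 \lor (x2 \lor x1)) \land \lnot (x2 \lor \lnot (x1 \lor x2))) \lor (x5 \lor x2)) \land \lnot (x2 \land (((x2 \land (x2 \land x3)) \lor ((x1 \lor x5) \lor x2)) \lor x2))) = \lnot F = T

T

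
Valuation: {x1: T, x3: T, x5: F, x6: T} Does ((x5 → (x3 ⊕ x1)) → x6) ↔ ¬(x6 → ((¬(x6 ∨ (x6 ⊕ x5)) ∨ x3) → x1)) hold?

Substituting x1=T, x3=T, x5=F, x6=T:
x3 ⊕ x1 = T ⊕ T = F
x5 → (x3 ⊕ x1) = F → F = T
(x5 → (x3 ⊕ x1)) → x6 = T → T = T
x6 ⊕ x5 = T ⊕ F = T
x6 ∨ (x6 ⊕ x5) = T ∨ T = T
¬(x6 ∨ (x6 ⊕ x5)) = ¬T = F
¬(x6 ∨ (x6 ⊕ x5)) ∨ x3 = F ∨ T = T
(¬(x6 ∨ (x6 ⊕ x5)) ∨ x3) → x1 = T → T = T
x6 → ((¬(x6 ∨ (x6 ⊕ x5)) ∨ x3) → x1) = T → T = T
¬(x6 → ((¬(x6 ∨ (x6 ⊕ x5)) ∨ x3) → x1)) = ¬T = F
((x5 → (x3 ⊕ x1)) → x6) ↔ ¬(x6 → ((¬(x6 ∨ (x6 ⊕ x5)) ∨ x3) → x1)) = T ↔ F = F

F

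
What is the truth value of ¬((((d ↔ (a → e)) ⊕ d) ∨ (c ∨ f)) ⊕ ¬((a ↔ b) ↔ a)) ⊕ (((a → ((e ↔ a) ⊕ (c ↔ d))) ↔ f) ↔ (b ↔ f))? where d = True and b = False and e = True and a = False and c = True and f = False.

a → e = False → True = True
d ↔ (a → e) = True ↔ True = True
(d ↔ (a → e)) ⊕ d = True ⊕ True = False
c ∨ f = True ∨ False = True
((d ↔ (a → e)) ⊕ d) ∨ (c ∨ f) = False ∨ True = True
a ↔ b = False ↔ False = True
(a ↔ b) ↔ a = True ↔ False = False
¬((a ↔ b) ↔ a) = ¬False = True
(((d ↔ (a → e)) ⊕ d) ∨ (c ∨ f)) ⊕ ¬((a ↔ b) ↔ a) = True ⊕ True = False
¬((((d ↔ (a → e)) ⊕ d) ∨ (c ∨ f)) ⊕ ¬((a ↔ b) ↔ a)) = ¬False = True
e ↔ a = True ↔ False = False
c ↔ d = True ↔ True = True
(e ↔ a) ⊕ (c ↔ d) = False ⊕ True = True
a → ((e ↔ a) ⊕ (c ↔ d)) = False → True = True
(a → ((e ↔ a) ⊕ (c ↔ d))) ↔ f = True ↔ False = False
b ↔ f = False ↔ False = True
((a → ((e ↔ a) ⊕ (c ↔ d))) ↔ f) ↔ (b ↔ f) = False ↔ True = False
¬((((d ↔ (a → e)) ⊕ d) ∨ (c ∨ f)) ⊕ ¬((a ↔ b) ↔ a)) ⊕ (((a → ((e ↔ a) ⊕ (c ↔ d))) ↔ f) ↔ (b ↔ f)) = True ⊕ False = True

True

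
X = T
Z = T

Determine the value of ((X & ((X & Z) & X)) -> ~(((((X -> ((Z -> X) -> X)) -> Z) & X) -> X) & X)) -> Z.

X & Z = T & T = T
(X & Z) & X = T & T = T
X & ((X & Z) & X) = T & T = T
Z -> X = T -> T = T
(Z -> X) -> X = T -> T = T
X -> ((Z -> X) -> X) = T -> T = T
(X -> ((Z -> X) -> X)) -> Z = T -> T = T
((X -> ((Z -> X) -> X)) -> Z) & X = T & T = T
(((X -> ((Z -> X) -> X)) -> Z) & X) -> X = T -> T = T
((((X -> ((Z -> X) -> X)) -> Z) & X) -> X) & X = T & T = T
~(((((X -> ((Z -> X) -> X)) -> Z) & X) -> X) & X) = ~T = F
(X & ((X & Z) & X)) -> ~(((((X -> ((Z -> X) -> X)) -> Z) & X) -> X) & X) = T -> F = F
((X & ((X & Z) & X)) -> ~(((((X -> ((Z -> X) -> X)) -> Z) & X) -> X) & X)) -> Z = F -> T = T

T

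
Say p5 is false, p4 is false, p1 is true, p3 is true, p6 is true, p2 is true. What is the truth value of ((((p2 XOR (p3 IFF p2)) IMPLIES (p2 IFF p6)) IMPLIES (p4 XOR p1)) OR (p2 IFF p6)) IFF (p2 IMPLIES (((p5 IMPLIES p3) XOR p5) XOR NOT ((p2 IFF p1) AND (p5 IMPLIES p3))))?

T

Substituting p5=F, p4=F, p1=T, p3=T, p6=T, p2=T:
p3 IFF p2 = T IFF T = T
p2 XOR (p3 IFF p2) = T XOR T = F
p2 IFF p6 = T IFF T = T
(p2 XOR (p3 IFF p2)) IMPLIES (p2 IFF p6) = F IMPLIES T = T
p4 XOR p1 = F XOR T = T
((p2 XOR (p3 IFF p2)) IMPLIES (p2 IFF p6)) IMPLIES (p4 XOR p1) = T IMPLIES T = T
p2 IFF p6 = T IFF T = T
(((p2 XOR (p3 IFF p2)) IMPLIES (p2 IFF p6)) IMPLIES (p4 XOR p1)) OR (p2 IFF p6) = T OR T = T
p5 IMPLIES p3 = F IMPLIES T = T
(p5 IMPLIES p3) XOR p5 = T XOR F = T
p2 IFF p1 = T IFF T = T
p5 IMPLIES p3 = F IMPLIES T = T
(p2 IFF p1) AND (p5 IMPLIES p3) = T AND T = T
NOT ((p2 IFF p1) AND (p5 IMPLIES p3)) = NOT T = F
((p5 IMPLIES p3) XOR p5) XOR NOT ((p2 IFF p1) AND (p5 IMPLIES p3)) = T XOR F = T
p2 IMPLIES (((p5 IMPLIES p3) XOR p5) XOR NOT ((p2 IFF p1) AND (p5 IMPLIES p3))) = T IMPLIES T = T
((((p2 XOR (p3 IFF p2)) IMPLIES (p2 IFF p6)) IMPLIES (p4 XOR p1)) OR (p2 IFF p6)) IFF (p2 IMPLIES (((p5 IMPLIES p3) XOR p5) XOR NOT ((p2 IFF p1) AND (p5 IMPLIES p3)))) = T IFF T = T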